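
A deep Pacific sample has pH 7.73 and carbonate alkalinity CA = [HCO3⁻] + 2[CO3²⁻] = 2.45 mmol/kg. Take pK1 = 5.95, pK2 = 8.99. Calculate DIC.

CA = [HCO3⁻] + 2[CO3²⁻] = (α₁ + 2α₂)·DIC
At pH 7.73: [H⁺]/K1 = 10^-1.78 = 0.016596, K2/[H⁺] = 10^-1.26 = 0.054954
α₁ = 1/(1 + 0.016596 + 0.054954) = 1/1.0715 = 0.9332; α₂ = α₁·K2/[H⁺] = 0.05128
α₁ + 2α₂ = 1.0358
DIC = CA / (α₁ + 2α₂) = 2.45 / 1.0358 = 2.37 mmol/kg

DIC = 2.37 mmol/kg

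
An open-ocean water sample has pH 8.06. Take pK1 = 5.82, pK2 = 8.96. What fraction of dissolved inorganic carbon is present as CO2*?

α₀ = 1 / (1 + K1/[H⁺] + K1K2/[H⁺]²) = 1 / (1 + 10^+2.24 + 10^+1.34)
   = 1 / (1 + 173.78 + 21.878) = 1/196.66 = 0.005085

α₀ = 0.00508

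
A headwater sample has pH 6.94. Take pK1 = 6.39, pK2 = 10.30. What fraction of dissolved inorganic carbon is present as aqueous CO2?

α₀ = 0.220

α₀ = 1 / (1 + K1/[H⁺] + K1K2/[H⁺]²) = 1 / (1 + 10^+0.55 + 10^-2.81)
   = 1 / (1 + 3.5481 + 0.0015488) = 1/4.5497 = 0.2198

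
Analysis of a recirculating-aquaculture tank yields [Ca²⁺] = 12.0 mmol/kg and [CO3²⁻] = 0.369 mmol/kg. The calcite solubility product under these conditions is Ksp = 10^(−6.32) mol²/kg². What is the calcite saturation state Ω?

Ω = 9.25

Ksp = 10^(−6.32) = 4.786×10^-7
Ω = [Ca²⁺][CO3²⁻]/Ksp = (12.0×10^-3)(0.369×10^-3) / 4.786×10^-7 = 9.25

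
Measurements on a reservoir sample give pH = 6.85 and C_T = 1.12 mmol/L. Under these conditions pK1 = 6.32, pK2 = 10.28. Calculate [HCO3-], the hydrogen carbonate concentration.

[HCO3⁻] = 0.865 mmol/L

α₁ = 1 / (1 + [H⁺]/K1 + K2/[H⁺]) = 1 / (1 + 10^-0.53 + 10^-3.43)
   = 1 / (1 + 0.29512 + 0.00037154) = 1/1.2955 = 0.7719
[HCO3⁻] = α₁ × DIC = 0.7719 × 1.12 = 0.865 mmol/L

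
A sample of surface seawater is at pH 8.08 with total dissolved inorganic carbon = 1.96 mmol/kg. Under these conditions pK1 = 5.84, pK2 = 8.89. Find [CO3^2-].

[CO3²⁻] = 0.262 mmol/kg

α₂ = 1 / (1 + [H⁺]/K2 + [H⁺]²/(K1K2)) = 1 / (1 + 10^+0.81 + 10^-1.43)
   = 1 / (1 + 6.4565 + 0.037154) = 1/7.4937 = 0.1334
[CO3²⁻] = α₂ × DIC = 0.1334 × 1.96 = 0.262 mmol/kg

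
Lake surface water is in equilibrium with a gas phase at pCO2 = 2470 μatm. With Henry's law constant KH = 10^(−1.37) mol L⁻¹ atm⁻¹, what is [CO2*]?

[CO2*] = 105 μmol/L

KH = 10^(−1.37) = 4.266×10^-2 mol L⁻¹ atm⁻¹
[CO2*] = KH · pCO2 = 4.266×10^-2 × 2470×10^-6 atm = 1.05×10^-4 mol/L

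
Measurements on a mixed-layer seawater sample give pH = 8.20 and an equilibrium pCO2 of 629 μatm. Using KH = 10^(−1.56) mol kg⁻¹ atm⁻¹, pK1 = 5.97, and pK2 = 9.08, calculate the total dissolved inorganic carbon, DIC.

DIC = 3.35 mmol/kg

[CO2*] = KH · pCO2 = 10^(−1.56) × 629×10^-6 = 1.732×10^-5 mol/kg
α₀ = 1/(1 + K1/[H⁺] + K1K2/[H⁺]²) = 1/(1 + 10^+2.23 + 10^+1.35) = 0.005176
DIC = [CO2*]/α₀ = 1.732×10^-5 / 0.005176 = 3.35 mmol/kg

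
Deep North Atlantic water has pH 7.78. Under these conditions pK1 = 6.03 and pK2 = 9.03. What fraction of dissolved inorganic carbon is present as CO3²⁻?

α₂ = 0.0524

α₂ = 1 / (1 + [H⁺]/K2 + [H⁺]²/(K1K2)) = 1 / (1 + 10^+1.25 + 10^-0.50)
   = 1 / (1 + 17.783 + 0.31623) = 1/19.099 = 0.05236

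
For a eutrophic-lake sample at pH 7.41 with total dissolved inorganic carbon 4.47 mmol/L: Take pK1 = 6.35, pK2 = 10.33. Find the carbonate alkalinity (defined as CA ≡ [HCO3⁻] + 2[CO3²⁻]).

CA = 4.12 mmol/L

CA = [HCO3⁻] + 2[CO3²⁻] = (α₁ + 2α₂)·DIC
At pH 7.41: [H⁺]/K1 = 10^-1.06 = 0.087096, K2/[H⁺] = 10^-2.92 = 0.0012023
α₁ = 1/(1 + 0.087096 + 0.0012023) = 1/1.0883 = 0.9189; α₂ = α₁·K2/[H⁺] = 0.001105
α₁ + 2α₂ = 0.9211
CA = 0.9211 × 4.47 = 4.12 mmol/L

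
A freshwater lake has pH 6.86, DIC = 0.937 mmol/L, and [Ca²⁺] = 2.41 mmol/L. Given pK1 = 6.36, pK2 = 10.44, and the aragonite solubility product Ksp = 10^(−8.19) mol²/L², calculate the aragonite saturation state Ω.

α₂ = 1 / (1 + [H⁺]/K2 + [H⁺]²/(K1K2)) = 1 / (1 + 10^+3.58 + 10^+3.08)
   = 1 / (1 + 3801.9 + 1202.3) = 1/5005.2 = 0.0001998
[CO3²⁻] = α₂ × DIC = 0.0001998 × 0.937 = 0.0001872 mmol/L = 0.1872 μmol/L
Ksp = 10^(−8.19) = 6.457×10^-9
Ω = [Ca²⁺][CO3²⁻]/Ksp = (2.41×10^-3)(1.872×10^-7) / 6.457×10^-9 = 0.0699

Ω = 0.0699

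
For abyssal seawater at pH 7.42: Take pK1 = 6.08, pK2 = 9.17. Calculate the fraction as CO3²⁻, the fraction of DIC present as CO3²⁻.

α₂ = 0.0167

α₂ = 1 / (1 + [H⁺]/K2 + [H⁺]²/(K1K2)) = 1 / (1 + 10^+1.75 + 10^+0.41)
   = 1 / (1 + 56.234 + 2.5704) = 1/59.805 = 0.01672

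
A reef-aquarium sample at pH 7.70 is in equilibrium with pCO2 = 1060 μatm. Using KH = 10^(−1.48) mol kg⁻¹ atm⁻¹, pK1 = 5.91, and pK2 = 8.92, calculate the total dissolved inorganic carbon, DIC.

DIC = 2.33 mmol/kg

[CO2*] = KH · pCO2 = 10^(−1.48) × 1060×10^-6 = 3.510×10^-5 mol/kg
α₀ = 1/(1 + K1/[H⁺] + K1K2/[H⁺]²) = 1/(1 + 10^+1.79 + 10^+0.57) = 0.01507
DIC = [CO2*]/α₀ = 3.510×10^-5 / 0.01507 = 2.33 mmol/kg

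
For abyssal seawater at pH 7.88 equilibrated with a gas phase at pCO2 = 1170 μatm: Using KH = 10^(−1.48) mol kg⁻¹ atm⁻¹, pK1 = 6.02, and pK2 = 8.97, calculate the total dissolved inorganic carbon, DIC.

DIC = 3.07 mmol/kg

[CO2*] = KH · pCO2 = 10^(−1.48) × 1170×10^-6 = 3.874×10^-5 mol/kg
α₀ = 1/(1 + K1/[H⁺] + K1K2/[H⁺]²) = 1/(1 + 10^+1.86 + 10^+0.77) = 0.01261
DIC = [CO2*]/α₀ = 3.874×10^-5 / 0.01261 = 3.07 mmol/kg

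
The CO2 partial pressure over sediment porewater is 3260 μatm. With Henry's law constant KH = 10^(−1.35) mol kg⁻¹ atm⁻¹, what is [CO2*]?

KH = 10^(−1.35) = 4.467×10^-2 mol kg⁻¹ atm⁻¹
[CO2*] = KH · pCO2 = 4.467×10^-2 × 3260×10^-6 atm = 1.46×10^-4 mol/kg

[CO2*] = 146 μmol/kg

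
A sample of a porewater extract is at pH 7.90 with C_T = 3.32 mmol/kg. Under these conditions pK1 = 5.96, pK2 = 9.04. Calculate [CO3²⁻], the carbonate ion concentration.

α₂ = 1 / (1 + [H⁺]/K2 + [H⁺]²/(K1K2)) = 1 / (1 + 10^+1.14 + 10^-0.80)
   = 1 / (1 + 13.804 + 0.15849) = 1/14.962 = 0.06683
[CO3²⁻] = α₂ × DIC = 0.06683 × 3.32 = 0.222 mmol/kg

[CO3²⁻] = 0.222 mmol/kg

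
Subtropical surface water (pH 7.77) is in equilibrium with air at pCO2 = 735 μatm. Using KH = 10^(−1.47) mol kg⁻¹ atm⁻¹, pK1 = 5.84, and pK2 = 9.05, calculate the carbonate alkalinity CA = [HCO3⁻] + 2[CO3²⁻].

[CO2*] = KH · pCO2 = 10^(−1.47) × 735×10^-6 = 2.491×10^-5 mol/kg
α₀ = 1/(1 + K1/[H⁺] + K1K2/[H⁺]²) = 1/(1 + 10^+1.93 + 10^+0.65) = 0.01104
DIC = [CO2*]/α₀ = 2.491×10^-5 / 0.01104 = 2.256 mmol/kg
CA = (α₁ + 2α₂)·DIC = (0.9396 + 2×0.04931) × 2.256 = 2.34 mmol/kg

CA = 2.34 mmol/kg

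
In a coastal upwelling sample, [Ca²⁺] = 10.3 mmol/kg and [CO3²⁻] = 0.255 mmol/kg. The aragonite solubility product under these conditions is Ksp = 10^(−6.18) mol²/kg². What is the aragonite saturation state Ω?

Ksp = 10^(−6.18) = 6.607×10^-7
Ω = [Ca²⁺][CO3²⁻]/Ksp = (10.3×10^-3)(0.255×10^-3) / 6.607×10^-7 = 3.98

Ω = 3.98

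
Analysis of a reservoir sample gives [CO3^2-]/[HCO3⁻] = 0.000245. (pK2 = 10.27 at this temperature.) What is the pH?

pH = 6.66

From K2 = [H⁺][CO3^2-]/[HCO3⁻]:  pH = pK2 + log₁₀([CO3^2-]/[HCO3⁻])
log₁₀(0.000245) = -3.611
pH = 10.27 + (-3.611) = 6.66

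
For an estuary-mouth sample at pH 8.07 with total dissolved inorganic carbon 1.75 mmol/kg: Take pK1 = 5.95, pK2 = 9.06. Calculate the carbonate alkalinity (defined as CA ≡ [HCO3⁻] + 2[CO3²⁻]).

CA = 1.90 mmol/kg

CA = [HCO3⁻] + 2[CO3²⁻] = (α₁ + 2α₂)·DIC
At pH 8.07: [H⁺]/K1 = 10^-2.12 = 0.0075858, K2/[H⁺] = 10^-0.99 = 0.10233
α₁ = 1/(1 + 0.0075858 + 0.10233) = 1/1.1099 = 0.9010; α₂ = α₁·K2/[H⁺] = 0.09220
α₁ + 2α₂ = 1.0854
CA = 1.0854 × 1.75 = 1.90 mmol/kg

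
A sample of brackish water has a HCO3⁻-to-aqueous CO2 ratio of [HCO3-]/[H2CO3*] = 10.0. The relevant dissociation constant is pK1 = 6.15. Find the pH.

pH = 7.15

From K1 = [H⁺][HCO3-]/[H2CO3*]:  pH = pK1 + log₁₀([HCO3-]/[H2CO3*])
log₁₀(10.0) = +1.000
pH = 6.15 + (+1.000) = 7.15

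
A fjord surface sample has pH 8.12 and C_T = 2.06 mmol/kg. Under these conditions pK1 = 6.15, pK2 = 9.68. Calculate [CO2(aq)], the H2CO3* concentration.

[CO2*] = 0.0213 mmol/kg

α₀ = 1 / (1 + K1/[H⁺] + K1K2/[H⁺]²) = 1 / (1 + 10^+1.97 + 10^+0.41)
   = 1 / (1 + 93.325 + 2.5704) = 1/96.896 = 0.01032
[CO2*] = α₀ × DIC = 0.01032 × 2.06 = 0.0213 mmol/kg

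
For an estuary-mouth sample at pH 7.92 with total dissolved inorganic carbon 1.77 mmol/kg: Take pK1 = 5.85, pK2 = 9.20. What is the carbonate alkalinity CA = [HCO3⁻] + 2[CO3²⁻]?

CA = 1.84 mmol/kg

CA = [HCO3⁻] + 2[CO3²⁻] = (α₁ + 2α₂)·DIC
At pH 7.92: [H⁺]/K1 = 10^-2.07 = 0.0085114, K2/[H⁺] = 10^-1.28 = 0.052481
α₁ = 1/(1 + 0.0085114 + 0.052481) = 1/1.0610 = 0.9425; α₂ = α₁·K2/[H⁺] = 0.04946
α₁ + 2α₂ = 1.0414
CA = 1.0414 × 1.77 = 1.84 mmol/kg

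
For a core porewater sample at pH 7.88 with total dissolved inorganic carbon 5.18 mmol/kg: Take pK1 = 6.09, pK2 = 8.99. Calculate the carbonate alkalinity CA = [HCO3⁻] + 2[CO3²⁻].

CA = [HCO3⁻] + 2[CO3²⁻] = (α₁ + 2α₂)·DIC
At pH 7.88: [H⁺]/K1 = 10^-1.79 = 0.016218, K2/[H⁺] = 10^-1.11 = 0.077625
α₁ = 1/(1 + 0.016218 + 0.077625) = 1/1.0938 = 0.9142; α₂ = α₁·K2/[H⁺] = 0.07097
α₁ + 2α₂ = 1.0561
CA = 1.0561 × 5.18 = 5.47 mmol/kg

CA = 5.47 mmol/kg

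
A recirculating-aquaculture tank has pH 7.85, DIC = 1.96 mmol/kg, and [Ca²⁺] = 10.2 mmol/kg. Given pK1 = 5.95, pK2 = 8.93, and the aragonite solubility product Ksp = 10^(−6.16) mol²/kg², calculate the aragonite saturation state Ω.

Ω = 2.19

α₂ = 1 / (1 + [H⁺]/K2 + [H⁺]²/(K1K2)) = 1 / (1 + 10^+1.08 + 10^-0.82)
   = 1 / (1 + 12.023 + 0.15136) = 1/13.174 = 0.07591
[CO3²⁻] = α₂ × DIC = 0.07591 × 1.96 = 0.1488 mmol/kg
Ksp = 10^(−6.16) = 6.918×10^-7
Ω = [Ca²⁺][CO3²⁻]/Ksp = (10.2×10^-3)(1.488×10^-4) / 6.918×10^-7 = 2.19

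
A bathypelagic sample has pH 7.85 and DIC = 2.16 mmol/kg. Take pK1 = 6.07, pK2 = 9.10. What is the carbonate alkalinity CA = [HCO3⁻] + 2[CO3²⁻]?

CA = 2.24 mmol/kg

CA = [HCO3⁻] + 2[CO3²⁻] = (α₁ + 2α₂)·DIC
At pH 7.85: [H⁺]/K1 = 10^-1.78 = 0.016596, K2/[H⁺] = 10^-1.25 = 0.056234
α₁ = 1/(1 + 0.016596 + 0.056234) = 1/1.0728 = 0.9321; α₂ = α₁·K2/[H⁺] = 0.05242
α₁ + 2α₂ = 1.0369
CA = 1.0369 × 2.16 = 2.24 mmol/kg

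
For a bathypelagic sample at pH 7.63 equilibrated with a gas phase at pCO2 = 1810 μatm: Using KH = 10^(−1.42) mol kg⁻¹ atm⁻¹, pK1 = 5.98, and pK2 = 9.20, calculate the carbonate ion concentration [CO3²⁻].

[CO3²⁻] = 0.0827 mmol/kg

[CO2*] = KH · pCO2 = 10^(−1.42) × 1810×10^-6 = 6.881×10^-5 mol/kg
α₀ = 1/(1 + K1/[H⁺] + K1K2/[H⁺]²) = 1/(1 + 10^+1.65 + 10^+0.08) = 0.02134
DIC = [CO2*]/α₀ = 6.881×10^-5 / 0.02134 = 3.225 mmol/kg
[CO3²⁻] = α₂·DIC; α₂ = 0.02565, so [CO3²⁻] = 0.02565 × 3.225 = 0.0827 mmol/kg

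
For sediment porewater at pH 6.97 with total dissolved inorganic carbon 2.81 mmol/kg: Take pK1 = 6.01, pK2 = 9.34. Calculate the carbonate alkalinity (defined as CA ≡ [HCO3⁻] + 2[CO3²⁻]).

CA = [HCO3⁻] + 2[CO3²⁻] = (α₁ + 2α₂)·DIC
At pH 6.97: [H⁺]/K1 = 10^-0.96 = 0.10965, K2/[H⁺] = 10^-2.37 = 0.0042658
α₁ = 1/(1 + 0.10965 + 0.0042658) = 1/1.1139 = 0.8977; α₂ = α₁·K2/[H⁺] = 0.003830
α₁ + 2α₂ = 0.9054
CA = 0.9054 × 2.81 = 2.54 mmol/kg

CA = 2.54 mmol/kg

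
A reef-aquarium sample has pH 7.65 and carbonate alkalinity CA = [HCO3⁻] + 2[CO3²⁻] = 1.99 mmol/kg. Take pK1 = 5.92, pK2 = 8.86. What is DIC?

DIC = 1.91 mmol/kg

CA = [HCO3⁻] + 2[CO3²⁻] = (α₁ + 2α₂)·DIC
At pH 7.65: [H⁺]/K1 = 10^-1.73 = 0.018621, K2/[H⁺] = 10^-1.21 = 0.061660
α₁ = 1/(1 + 0.018621 + 0.061660) = 1/1.0803 = 0.9257; α₂ = α₁·K2/[H⁺] = 0.05708
α₁ + 2α₂ = 1.0398
DIC = CA / (α₁ + 2α₂) = 1.99 / 1.0398 = 1.91 mmol/kg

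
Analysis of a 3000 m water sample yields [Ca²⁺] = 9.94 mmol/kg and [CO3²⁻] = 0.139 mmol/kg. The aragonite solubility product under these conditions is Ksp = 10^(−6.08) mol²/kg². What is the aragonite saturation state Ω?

Ksp = 10^(−6.08) = 8.318×10^-7
Ω = [Ca²⁺][CO3²⁻]/Ksp = (9.94×10^-3)(0.139×10^-3) / 8.318×10^-7 = 1.66

Ω = 1.66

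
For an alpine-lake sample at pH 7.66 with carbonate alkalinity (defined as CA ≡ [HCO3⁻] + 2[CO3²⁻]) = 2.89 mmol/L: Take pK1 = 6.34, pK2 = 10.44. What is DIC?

CA = [HCO3⁻] + 2[CO3²⁻] = (α₁ + 2α₂)·DIC
At pH 7.66: [H⁺]/K1 = 10^-1.32 = 0.047863, K2/[H⁺] = 10^-2.78 = 0.0016596
α₁ = 1/(1 + 0.047863 + 0.0016596) = 1/1.0495 = 0.9528; α₂ = α₁·K2/[H⁺] = 0.001581
α₁ + 2α₂ = 0.9560
DIC = CA / (α₁ + 2α₂) = 2.89 / 0.9560 = 3.02 mmol/L

DIC = 3.02 mmol/L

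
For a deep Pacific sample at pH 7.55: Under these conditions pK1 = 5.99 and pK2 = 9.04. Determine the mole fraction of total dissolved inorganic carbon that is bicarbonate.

α₁ = 0.943

α₁ = 1 / (1 + [H⁺]/K1 + K2/[H⁺]) = 1 / (1 + 10^-1.56 + 10^-1.49)
   = 1 / (1 + 0.027542 + 0.032359) = 1/1.0599 = 0.9435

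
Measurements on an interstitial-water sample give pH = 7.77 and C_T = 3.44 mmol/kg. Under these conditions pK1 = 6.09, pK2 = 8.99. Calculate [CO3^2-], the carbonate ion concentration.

[CO3²⁻] = 0.192 mmol/kg

α₂ = 1 / (1 + [H⁺]/K2 + [H⁺]²/(K1K2)) = 1 / (1 + 10^+1.22 + 10^-0.46)
   = 1 / (1 + 16.596 + 0.34674) = 1/17.943 = 0.05573
[CO3²⁻] = α₂ × DIC = 0.05573 × 3.44 = 0.192 mmol/kg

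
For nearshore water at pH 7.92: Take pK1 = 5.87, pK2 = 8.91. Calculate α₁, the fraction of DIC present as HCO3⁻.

α₁ = 1 / (1 + [H⁺]/K1 + K2/[H⁺]) = 1 / (1 + 10^-2.05 + 10^-0.99)
   = 1 / (1 + 0.0089125 + 0.10233) = 1/1.1112 = 0.8999

α₁ = 0.900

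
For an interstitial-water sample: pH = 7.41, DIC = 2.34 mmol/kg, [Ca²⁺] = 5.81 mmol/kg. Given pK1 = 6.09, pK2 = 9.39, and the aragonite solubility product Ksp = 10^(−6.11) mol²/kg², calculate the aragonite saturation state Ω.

Ω = 0.173

α₂ = 1 / (1 + [H⁺]/K2 + [H⁺]²/(K1K2)) = 1 / (1 + 10^+1.98 + 10^+0.66)
   = 1 / (1 + 95.499 + 4.5709) = 1/101.07 = 0.009894
[CO3²⁻] = α₂ × DIC = 0.009894 × 2.34 = 0.02315 mmol/kg
Ksp = 10^(−6.11) = 7.762×10^-7
Ω = [Ca²⁺][CO3²⁻]/Ksp = (5.81×10^-3)(2.315×10^-5) / 7.762×10^-7 = 0.173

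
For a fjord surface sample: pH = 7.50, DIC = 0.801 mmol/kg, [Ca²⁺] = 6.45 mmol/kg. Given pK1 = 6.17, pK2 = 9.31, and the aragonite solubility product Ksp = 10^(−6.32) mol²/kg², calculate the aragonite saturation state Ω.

Ω = 0.157

α₂ = 1 / (1 + [H⁺]/K2 + [H⁺]²/(K1K2)) = 1 / (1 + 10^+1.81 + 10^+0.48)
   = 1 / (1 + 64.565 + 3.0200) = 1/68.585 = 0.01458
[CO3²⁻] = α₂ × DIC = 0.01458 × 0.801 = 0.01168 mmol/kg = 11.68 μmol/kg
Ksp = 10^(−6.32) = 4.786×10^-7
Ω = [Ca²⁺][CO3²⁻]/Ksp = (6.45×10^-3)(1.168×10^-5) / 4.786×10^-7 = 0.157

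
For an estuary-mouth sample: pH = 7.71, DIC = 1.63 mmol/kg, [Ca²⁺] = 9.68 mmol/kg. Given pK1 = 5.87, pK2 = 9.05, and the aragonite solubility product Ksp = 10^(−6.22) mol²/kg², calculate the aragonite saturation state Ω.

α₂ = 1 / (1 + [H⁺]/K2 + [H⁺]²/(K1K2)) = 1 / (1 + 10^+1.34 + 10^-0.50)
   = 1 / (1 + 21.878 + 0.31623) = 1/23.194 = 0.04311
[CO3²⁻] = α₂ × DIC = 0.04311 × 1.63 = 0.07028 mmol/kg
Ksp = 10^(−6.22) = 6.026×10^-7
Ω = [Ca²⁺][CO3²⁻]/Ksp = (9.68×10^-3)(7.028×10^-5) / 6.026×10^-7 = 1.13

Ω = 1.13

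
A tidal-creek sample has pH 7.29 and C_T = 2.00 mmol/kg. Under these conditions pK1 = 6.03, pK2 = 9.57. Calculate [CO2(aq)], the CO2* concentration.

α₀ = 1 / (1 + K1/[H⁺] + K1K2/[H⁺]²) = 1 / (1 + 10^+1.26 + 10^-1.02)
   = 1 / (1 + 18.197 + 0.095499) = 1/19.293 = 0.05183
[CO2*] = α₀ × DIC = 0.05183 × 2.00 = 0.104 mmol/kg

[CO2*] = 0.104 mmol/kg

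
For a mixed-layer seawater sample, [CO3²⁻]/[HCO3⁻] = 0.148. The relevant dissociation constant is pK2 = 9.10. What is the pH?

pH = 8.27

From K2 = [H⁺][CO3²⁻]/[HCO3⁻]:  pH = pK2 + log₁₀([CO3²⁻]/[HCO3⁻])
log₁₀(0.148) = -0.830
pH = 9.10 + (-0.830) = 8.27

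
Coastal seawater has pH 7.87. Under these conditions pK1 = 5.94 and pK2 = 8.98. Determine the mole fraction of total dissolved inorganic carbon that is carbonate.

α₂ = 1 / (1 + [H⁺]/K2 + [H⁺]²/(K1K2)) = 1 / (1 + 10^+1.11 + 10^-0.82)
   = 1 / (1 + 12.882 + 0.15136) = 1/14.034 = 0.07126

α₂ = 0.0713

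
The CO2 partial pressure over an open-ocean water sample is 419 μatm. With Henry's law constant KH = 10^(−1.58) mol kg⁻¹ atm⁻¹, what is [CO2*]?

KH = 10^(−1.58) = 2.630×10^-2 mol kg⁻¹ atm⁻¹
[CO2*] = KH · pCO2 = 2.630×10^-2 × 419×10^-6 atm = 1.10×10^-5 mol/kg

[CO2*] = 11.0 μmol/kg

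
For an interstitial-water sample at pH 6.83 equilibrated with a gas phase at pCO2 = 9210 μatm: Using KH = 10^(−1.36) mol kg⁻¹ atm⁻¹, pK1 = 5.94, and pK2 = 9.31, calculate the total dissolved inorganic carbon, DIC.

DIC = 3.53 mmol/kg

[CO2*] = KH · pCO2 = 10^(−1.36) × 9210×10^-6 = 4.020×10^-4 mol/kg
α₀ = 1/(1 + K1/[H⁺] + K1K2/[H⁺]²) = 1/(1 + 10^+0.89 + 10^-1.59) = 0.1138
DIC = [CO2*]/α₀ = 4.020×10^-4 / 0.1138 = 3.53 mmol/kg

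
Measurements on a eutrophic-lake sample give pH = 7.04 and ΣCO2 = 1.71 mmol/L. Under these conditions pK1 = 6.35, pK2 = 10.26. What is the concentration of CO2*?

α₀ = 1 / (1 + K1/[H⁺] + K1K2/[H⁺]²) = 1 / (1 + 10^+0.69 + 10^-2.53)
   = 1 / (1 + 4.8978 + 0.0029512) = 1/5.9007 = 0.1695
[CO2*] = α₀ × DIC = 0.1695 × 1.71 = 0.290 mmol/L

[CO2*] = 0.290 mmol/L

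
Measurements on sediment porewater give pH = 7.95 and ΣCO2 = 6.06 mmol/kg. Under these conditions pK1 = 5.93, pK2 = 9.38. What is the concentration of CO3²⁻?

α₂ = 1 / (1 + [H⁺]/K2 + [H⁺]²/(K1K2)) = 1 / (1 + 10^+1.43 + 10^-0.59)
   = 1 / (1 + 26.915 + 0.25704) = 1/28.172 = 0.03550
[CO3²⁻] = α₂ × DIC = 0.03550 × 6.06 = 0.215 mmol/kg

[CO3²⁻] = 0.215 mmol/kg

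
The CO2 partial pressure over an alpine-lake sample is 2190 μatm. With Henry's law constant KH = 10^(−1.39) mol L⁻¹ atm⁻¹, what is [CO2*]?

KH = 10^(−1.39) = 4.074×10^-2 mol L⁻¹ atm⁻¹
[CO2*] = KH · pCO2 = 4.074×10^-2 × 2190×10^-6 atm = 8.92×10^-5 mol/L

[CO2*] = 89.2 μmol/L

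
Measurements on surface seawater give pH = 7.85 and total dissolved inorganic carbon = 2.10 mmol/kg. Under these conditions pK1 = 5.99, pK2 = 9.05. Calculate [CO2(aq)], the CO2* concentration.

α₀ = 1 / (1 + K1/[H⁺] + K1K2/[H⁺]²) = 1 / (1 + 10^+1.86 + 10^+0.66)
   = 1 / (1 + 72.444 + 4.5709) = 1/78.014 = 0.01282
[CO2*] = α₀ × DIC = 0.01282 × 2.10 = 0.0269 mmol/kg

[CO2*] = 0.0269 mmol/kg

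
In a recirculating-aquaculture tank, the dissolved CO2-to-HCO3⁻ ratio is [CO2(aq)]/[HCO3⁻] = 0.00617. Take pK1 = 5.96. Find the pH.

pH = 8.17

From K1 = [H⁺][HCO3⁻]/[CO2(aq)]:  pH = pK1 − log₁₀([CO2(aq)]/[HCO3⁻])
log₁₀(0.00617) = -2.210
pH = 5.96 − (-2.210) = 8.17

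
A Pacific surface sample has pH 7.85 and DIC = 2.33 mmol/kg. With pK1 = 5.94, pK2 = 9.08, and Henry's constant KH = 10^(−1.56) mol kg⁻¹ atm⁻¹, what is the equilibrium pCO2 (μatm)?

α₀ = 1 / (1 + K1/[H⁺] + K1K2/[H⁺]²) = 1 / (1 + 10^+1.91 + 10^+0.68)
   = 1 / (1 + 81.283 + 4.7863) = 1/87.069 = 0.01149
[CO2*] = α₀ × DIC = 0.01149 × 2.33 = 0.02676 mmol/kg
pCO2 = [CO2*]/KH = 2.676×10^-5 / 2.754×10^-2 = 972 μatm

pCO2 = 972 μatm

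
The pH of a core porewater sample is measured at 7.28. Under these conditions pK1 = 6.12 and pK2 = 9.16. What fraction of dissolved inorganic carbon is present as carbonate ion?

α₂ = 1 / (1 + [H⁺]/K2 + [H⁺]²/(K1K2)) = 1 / (1 + 10^+1.88 + 10^+0.72)
   = 1 / (1 + 75.858 + 5.2481) = 1/82.106 = 0.01218

α₂ = 0.0122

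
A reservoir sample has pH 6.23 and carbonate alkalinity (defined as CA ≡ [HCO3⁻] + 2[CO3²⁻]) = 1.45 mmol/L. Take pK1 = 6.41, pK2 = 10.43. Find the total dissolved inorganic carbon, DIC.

CA = [HCO3⁻] + 2[CO3²⁻] = (α₁ + 2α₂)·DIC
At pH 6.23: [H⁺]/K1 = 10^0.18 = 1.5136, K2/[H⁺] = 10^-4.20 = 6.3096×10^-5
α₁ = 1/(1 + 1.5136 + 6.3096×10^-5) = 1/2.5136 = 0.3978; α₂ = α₁·K2/[H⁺] = 2.510×10^-5
α₁ + 2α₂ = 0.3979
DIC = CA / (α₁ + 2α₂) = 1.45 / 0.3979 = 3.64 mmol/L

DIC = 3.64 mmol/L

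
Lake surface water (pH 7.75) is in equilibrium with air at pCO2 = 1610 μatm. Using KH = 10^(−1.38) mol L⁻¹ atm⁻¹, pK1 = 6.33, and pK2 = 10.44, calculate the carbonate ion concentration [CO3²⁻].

[CO2*] = KH · pCO2 = 10^(−1.38) × 1610×10^-6 = 6.712×10^-5 mol/L
α₀ = 1/(1 + K1/[H⁺] + K1K2/[H⁺]²) = 1/(1 + 10^+1.42 + 10^-1.27) = 0.03655
DIC = [CO2*]/α₀ = 6.712×10^-5 / 0.03655 = 1.836 mmol/L
[CO3²⁻] = α₂·DIC; α₂ = 0.001963, so [CO3²⁻] = 0.001963 × 1.836 = 0.00360 mmol/L = 3.60 μmol/L

[CO3²⁻] = 3.60 μmol/L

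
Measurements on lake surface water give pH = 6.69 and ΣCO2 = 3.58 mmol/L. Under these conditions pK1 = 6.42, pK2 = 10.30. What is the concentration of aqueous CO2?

[CO2*] = 1.25 mmol/L

α₀ = 1 / (1 + K1/[H⁺] + K1K2/[H⁺]²) = 1 / (1 + 10^+0.27 + 10^-3.34)
   = 1 / (1 + 1.8621 + 0.00045709) = 1/2.8625 = 0.3493
[CO2*] = α₀ × DIC = 0.3493 × 3.58 = 1.25 mmol/L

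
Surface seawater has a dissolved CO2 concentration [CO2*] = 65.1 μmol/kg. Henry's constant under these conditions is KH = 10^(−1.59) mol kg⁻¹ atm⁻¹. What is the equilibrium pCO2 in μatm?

KH = 10^(−1.59) = 2.570×10^-2 mol kg⁻¹ atm⁻¹
pCO2 = [CO2*]/KH = 65.1×10^-6 / 2.570×10^-2 = 2.53×10^-3 atm = 2530 μatm

pCO2 = 2530 μatm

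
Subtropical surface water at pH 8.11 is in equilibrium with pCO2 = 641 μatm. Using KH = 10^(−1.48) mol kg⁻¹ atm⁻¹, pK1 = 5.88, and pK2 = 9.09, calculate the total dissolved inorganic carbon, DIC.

[CO2*] = KH · pCO2 = 10^(−1.48) × 641×10^-6 = 2.123×10^-5 mol/kg
α₀ = 1/(1 + K1/[H⁺] + K1K2/[H⁺]²) = 1/(1 + 10^+2.23 + 10^+1.25) = 0.005302
DIC = [CO2*]/α₀ = 2.123×10^-5 / 0.005302 = 4.00 mmol/kg

DIC = 4.00 mmol/kg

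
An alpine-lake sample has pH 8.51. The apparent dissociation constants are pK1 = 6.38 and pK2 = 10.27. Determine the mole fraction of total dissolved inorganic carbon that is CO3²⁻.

α₂ = 1 / (1 + [H⁺]/K2 + [H⁺]²/(K1K2)) = 1 / (1 + 10^+1.76 + 10^-0.37)
   = 1 / (1 + 57.544 + 0.42658) = 1/58.971 = 0.01696

α₂ = 0.0170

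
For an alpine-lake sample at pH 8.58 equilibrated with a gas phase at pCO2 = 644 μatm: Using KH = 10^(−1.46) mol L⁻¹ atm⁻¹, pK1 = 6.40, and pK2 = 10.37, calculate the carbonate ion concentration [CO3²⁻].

[CO3²⁻] = 0.0548 mmol/L

[CO2*] = KH · pCO2 = 10^(−1.46) × 644×10^-6 = 2.233×10^-5 mol/L
α₀ = 1/(1 + K1/[H⁺] + K1K2/[H⁺]²) = 1/(1 + 10^+2.18 + 10^+0.39) = 0.006459
DIC = [CO2*]/α₀ = 2.233×10^-5 / 0.006459 = 3.457 mmol/L
[CO3²⁻] = α₂·DIC; α₂ = 0.01586, so [CO3²⁻] = 0.01586 × 3.457 = 0.0548 mmol/L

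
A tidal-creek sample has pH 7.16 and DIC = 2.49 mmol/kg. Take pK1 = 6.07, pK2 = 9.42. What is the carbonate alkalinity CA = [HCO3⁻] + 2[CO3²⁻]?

CA = 2.32 mmol/kg

CA = [HCO3⁻] + 2[CO3²⁻] = (α₁ + 2α₂)·DIC
At pH 7.16: [H⁺]/K1 = 10^-1.09 = 0.081283, K2/[H⁺] = 10^-2.26 = 0.0054954
α₁ = 1/(1 + 0.081283 + 0.0054954) = 1/1.0868 = 0.9202; α₂ = α₁·K2/[H⁺] = 0.005057
α₁ + 2α₂ = 0.9303
CA = 0.9303 × 2.49 = 2.32 mmol/kg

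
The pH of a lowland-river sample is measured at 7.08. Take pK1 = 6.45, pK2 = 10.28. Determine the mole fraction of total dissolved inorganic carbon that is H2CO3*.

α₀ = 1 / (1 + K1/[H⁺] + K1K2/[H⁺]²) = 1 / (1 + 10^+0.63 + 10^-2.57)
   = 1 / (1 + 4.2658 + 0.0026915) = 1/5.2685 = 0.1898

α₀ = 0.190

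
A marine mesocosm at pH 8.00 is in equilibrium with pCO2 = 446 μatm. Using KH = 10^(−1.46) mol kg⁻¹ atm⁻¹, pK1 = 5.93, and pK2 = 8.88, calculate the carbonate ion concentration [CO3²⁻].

[CO2*] = KH · pCO2 = 10^(−1.46) × 446×10^-6 = 1.546×10^-5 mol/kg
α₀ = 1/(1 + K1/[H⁺] + K1K2/[H⁺]²) = 1/(1 + 10^+2.07 + 10^+1.19) = 0.007464
DIC = [CO2*]/α₀ = 1.546×10^-5 / 0.007464 = 2.072 mmol/kg
[CO3²⁻] = α₂·DIC; α₂ = 0.1156, so [CO3²⁻] = 0.1156 × 2.072 = 0.240 mmol/kg

[CO3²⁻] = 0.240 mmol/kg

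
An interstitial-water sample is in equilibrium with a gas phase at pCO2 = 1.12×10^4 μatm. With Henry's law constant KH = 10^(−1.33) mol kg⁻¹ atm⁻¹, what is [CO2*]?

KH = 10^(−1.33) = 4.677×10^-2 mol kg⁻¹ atm⁻¹
[CO2*] = KH · pCO2 = 4.677×10^-2 × 1.12×10^4×10^-6 atm = 5.24×10^-4 mol/kg

[CO2*] = 524 μmol/kg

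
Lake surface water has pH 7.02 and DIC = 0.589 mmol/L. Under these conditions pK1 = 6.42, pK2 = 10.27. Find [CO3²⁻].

[CO3²⁻] = 0.265 μmol/L

α₂ = 1 / (1 + [H⁺]/K2 + [H⁺]²/(K1K2)) = 1 / (1 + 10^+3.25 + 10^+2.65)
   = 1 / (1 + 1778.3 + 446.68) = 1/2226.0 = 0.0004492
[CO3²⁻] = α₂ × DIC = 0.0004492 × 0.589 = 0.000265 mmol/L = 0.265 μmol/L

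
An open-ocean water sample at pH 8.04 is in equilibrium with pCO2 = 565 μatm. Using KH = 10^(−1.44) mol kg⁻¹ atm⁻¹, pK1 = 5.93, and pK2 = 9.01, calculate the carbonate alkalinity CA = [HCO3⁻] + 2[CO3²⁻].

[CO2*] = KH · pCO2 = 10^(−1.44) × 565×10^-6 = 2.051×10^-5 mol/kg
α₀ = 1/(1 + K1/[H⁺] + K1K2/[H⁺]²) = 1/(1 + 10^+2.11 + 10^+1.14) = 0.006962
DIC = [CO2*]/α₀ = 2.051×10^-5 / 0.006962 = 2.946 mmol/kg
CA = (α₁ + 2α₂)·DIC = (0.8969 + 2×0.09611) × 2.946 = 3.21 mmol/kg

CA = 3.21 mmol/kg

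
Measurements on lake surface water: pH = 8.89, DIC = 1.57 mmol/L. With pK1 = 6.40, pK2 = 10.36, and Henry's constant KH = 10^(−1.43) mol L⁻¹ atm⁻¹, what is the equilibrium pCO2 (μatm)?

α₀ = 1 / (1 + K1/[H⁺] + K1K2/[H⁺]²) = 1 / (1 + 10^+2.49 + 10^+1.02)
   = 1 / (1 + 309.03 + 10.471) = 1/320.50 = 0.003120
[CO2*] = α₀ × DIC = 0.003120 × 1.57 = 0.004899 mmol/L = 4.899 μmol/L
pCO2 = [CO2*]/KH = 4.899×10^-6 / 3.715×10^-2 = 132 μatm

pCO2 = 132 μatm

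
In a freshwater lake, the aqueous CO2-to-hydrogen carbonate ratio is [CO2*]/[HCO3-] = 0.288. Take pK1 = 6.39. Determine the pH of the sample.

From K1 = [H⁺][HCO3-]/[CO2*]:  pH = pK1 − log₁₀([CO2*]/[HCO3-])
log₁₀(0.288) = -0.541
pH = 6.39 − (-0.541) = 6.93

pH = 6.93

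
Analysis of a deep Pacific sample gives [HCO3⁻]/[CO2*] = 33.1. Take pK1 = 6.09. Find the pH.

pH = 7.61

From K1 = [H⁺][HCO3⁻]/[CO2*]:  pH = pK1 + log₁₀([HCO3⁻]/[CO2*])
log₁₀(33.1) = +1.520
pH = 6.09 + (+1.520) = 7.61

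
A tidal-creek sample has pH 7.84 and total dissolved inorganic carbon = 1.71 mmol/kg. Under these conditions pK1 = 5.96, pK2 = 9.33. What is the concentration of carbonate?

[CO3²⁻] = 0.0529 mmol/kg

α₂ = 1 / (1 + [H⁺]/K2 + [H⁺]²/(K1K2)) = 1 / (1 + 10^+1.49 + 10^-0.39)
   = 1 / (1 + 30.903 + 0.40738) = 1/32.310 = 0.03095
[CO3²⁻] = α₂ × DIC = 0.03095 × 1.71 = 0.0529 mmol/kg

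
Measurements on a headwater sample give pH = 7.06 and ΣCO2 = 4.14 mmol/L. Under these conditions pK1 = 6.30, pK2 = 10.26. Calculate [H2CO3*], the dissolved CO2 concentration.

α₀ = 1 / (1 + K1/[H⁺] + K1K2/[H⁺]²) = 1 / (1 + 10^+0.76 + 10^-2.44)
   = 1 / (1 + 5.7544 + 0.0036308) = 1/6.7580 = 0.1480
[CO2*] = α₀ × DIC = 0.1480 × 4.14 = 0.613 mmol/L

[CO2*] = 0.613 mmol/L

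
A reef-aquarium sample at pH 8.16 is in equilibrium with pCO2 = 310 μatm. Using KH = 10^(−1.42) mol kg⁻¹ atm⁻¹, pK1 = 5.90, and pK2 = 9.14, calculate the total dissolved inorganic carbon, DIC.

[CO2*] = KH · pCO2 = 10^(−1.42) × 310×10^-6 = 1.179×10^-5 mol/kg
α₀ = 1/(1 + K1/[H⁺] + K1K2/[H⁺]²) = 1/(1 + 10^+2.26 + 10^+1.28) = 0.004950
DIC = [CO2*]/α₀ = 1.179×10^-5 / 0.004950 = 2.38 mmol/kg

DIC = 2.38 mmol/kg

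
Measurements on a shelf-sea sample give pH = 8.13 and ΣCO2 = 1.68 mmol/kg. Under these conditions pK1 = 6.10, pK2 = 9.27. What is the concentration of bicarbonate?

α₁ = 1 / (1 + [H⁺]/K1 + K2/[H⁺]) = 1 / (1 + 10^-2.03 + 10^-1.14)
   = 1 / (1 + 0.0093325 + 0.072444) = 1/1.0818 = 0.9244
[HCO3⁻] = α₁ × DIC = 0.9244 × 1.68 = 1.55 mmol/kg

[HCO3⁻] = 1.55 mmol/kg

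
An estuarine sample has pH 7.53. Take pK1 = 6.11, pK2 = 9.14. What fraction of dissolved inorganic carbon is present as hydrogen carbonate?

α₁ = 1 / (1 + [H⁺]/K1 + K2/[H⁺]) = 1 / (1 + 10^-1.42 + 10^-1.61)
   = 1 / (1 + 0.038019 + 0.024547) = 1/1.0626 = 0.9411

α₁ = 0.941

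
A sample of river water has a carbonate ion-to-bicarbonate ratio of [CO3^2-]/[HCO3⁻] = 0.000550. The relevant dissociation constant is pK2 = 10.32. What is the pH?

From K2 = [H⁺][CO3^2-]/[HCO3⁻]:  pH = pK2 + log₁₀([CO3^2-]/[HCO3⁻])
log₁₀(0.000550) = -3.260
pH = 10.32 + (-3.260) = 7.06

pH = 7.06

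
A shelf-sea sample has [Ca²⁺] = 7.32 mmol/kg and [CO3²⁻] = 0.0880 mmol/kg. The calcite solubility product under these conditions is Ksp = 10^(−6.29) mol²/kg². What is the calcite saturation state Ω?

Ksp = 10^(−6.29) = 5.129×10^-7
Ω = [Ca²⁺][CO3²⁻]/Ksp = (7.32×10^-3)(0.0880×10^-3) / 5.129×10^-7 = 1.26

Ω = 1.26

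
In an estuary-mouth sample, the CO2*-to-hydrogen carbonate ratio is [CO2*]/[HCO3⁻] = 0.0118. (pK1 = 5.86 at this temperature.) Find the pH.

pH = 7.79

From K1 = [H⁺][HCO3⁻]/[CO2*]:  pH = pK1 − log₁₀([CO2*]/[HCO3⁻])
log₁₀(0.0118) = -1.928
pH = 5.86 − (-1.928) = 7.79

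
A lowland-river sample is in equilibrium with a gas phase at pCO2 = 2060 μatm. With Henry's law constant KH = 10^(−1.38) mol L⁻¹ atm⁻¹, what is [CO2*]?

[CO2*] = 85.9 μmol/L

KH = 10^(−1.38) = 4.169×10^-2 mol L⁻¹ atm⁻¹
[CO2*] = KH · pCO2 = 4.169×10^-2 × 2060×10^-6 atm = 8.59×10^-5 mol/L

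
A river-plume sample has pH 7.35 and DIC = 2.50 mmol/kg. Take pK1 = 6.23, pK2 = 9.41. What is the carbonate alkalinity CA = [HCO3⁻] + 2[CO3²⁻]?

CA = [HCO3⁻] + 2[CO3²⁻] = (α₁ + 2α₂)·DIC
At pH 7.35: [H⁺]/K1 = 10^-1.12 = 0.075858, K2/[H⁺] = 10^-2.06 = 0.0087096
α₁ = 1/(1 + 0.075858 + 0.0087096) = 1/1.0846 = 0.9220; α₂ = α₁·K2/[H⁺] = 0.008031
α₁ + 2α₂ = 0.9381
CA = 0.9381 × 2.50 = 2.35 mmol/kg

CA = 2.35 mmol/kg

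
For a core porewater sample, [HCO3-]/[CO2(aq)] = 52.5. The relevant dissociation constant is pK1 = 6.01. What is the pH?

pH = 7.73

From K1 = [H⁺][HCO3-]/[CO2(aq)]:  pH = pK1 + log₁₀([HCO3-]/[CO2(aq)])
log₁₀(52.5) = +1.720
pH = 6.01 + (+1.720) = 7.73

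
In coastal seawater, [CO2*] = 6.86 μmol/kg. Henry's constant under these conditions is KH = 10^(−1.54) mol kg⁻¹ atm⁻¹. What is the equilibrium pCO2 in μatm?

KH = 10^(−1.54) = 2.884×10^-2 mol kg⁻¹ atm⁻¹
pCO2 = [CO2*]/KH = 6.86×10^-6 / 2.884×10^-2 = 2.38×10^-4 atm = 238 μatm

pCO2 = 238 μatm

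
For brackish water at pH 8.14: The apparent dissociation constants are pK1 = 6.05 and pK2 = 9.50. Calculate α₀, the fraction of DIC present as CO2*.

α₀ = 1 / (1 + K1/[H⁺] + K1K2/[H⁺]²) = 1 / (1 + 10^+2.09 + 10^+0.73)
   = 1 / (1 + 123.03 + 5.3703) = 1/129.40 = 0.007728

α₀ = 0.00773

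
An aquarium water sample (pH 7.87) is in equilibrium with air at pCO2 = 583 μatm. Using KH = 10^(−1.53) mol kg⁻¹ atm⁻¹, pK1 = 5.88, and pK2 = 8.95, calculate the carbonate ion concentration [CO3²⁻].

[CO3²⁻] = 0.140 mmol/kg

[CO2*] = KH · pCO2 = 10^(−1.53) × 583×10^-6 = 1.721×10^-5 mol/kg
α₀ = 1/(1 + K1/[H⁺] + K1K2/[H⁺]²) = 1/(1 + 10^+1.99 + 10^+0.91) = 0.009359
DIC = [CO2*]/α₀ = 1.721×10^-5 / 0.009359 = 1.838 mmol/kg
[CO3²⁻] = α₂·DIC; α₂ = 0.07607, so [CO3²⁻] = 0.07607 × 1.838 = 0.140 mmol/kg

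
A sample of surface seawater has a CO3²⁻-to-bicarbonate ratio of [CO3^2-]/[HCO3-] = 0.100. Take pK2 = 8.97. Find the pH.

From K2 = [H⁺][CO3^2-]/[HCO3-]:  pH = pK2 + log₁₀([CO3^2-]/[HCO3-])
log₁₀(0.100) = -1.000
pH = 8.97 + (-1.000) = 7.97

pH = 7.97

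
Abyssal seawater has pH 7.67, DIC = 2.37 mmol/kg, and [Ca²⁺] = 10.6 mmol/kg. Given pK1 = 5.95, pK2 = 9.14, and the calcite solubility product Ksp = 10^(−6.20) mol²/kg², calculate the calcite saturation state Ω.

Ω = 1.28

α₂ = 1 / (1 + [H⁺]/K2 + [H⁺]²/(K1K2)) = 1 / (1 + 10^+1.47 + 10^-0.25)
   = 1 / (1 + 29.512 + 0.56234) = 1/31.074 = 0.03218
[CO3²⁻] = α₂ × DIC = 0.03218 × 2.37 = 0.07627 mmol/kg
Ksp = 10^(−6.20) = 6.310×10^-7
Ω = [Ca²⁺][CO3²⁻]/Ksp = (10.6×10^-3)(7.627×10^-5) / 6.310×10^-7 = 1.28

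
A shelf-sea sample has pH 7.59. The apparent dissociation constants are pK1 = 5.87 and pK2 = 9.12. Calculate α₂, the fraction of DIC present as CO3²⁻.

α₂ = 0.0281

α₂ = 1 / (1 + [H⁺]/K2 + [H⁺]²/(K1K2)) = 1 / (1 + 10^+1.53 + 10^-0.19)
   = 1 / (1 + 33.884 + 0.64565) = 1/35.530 = 0.02815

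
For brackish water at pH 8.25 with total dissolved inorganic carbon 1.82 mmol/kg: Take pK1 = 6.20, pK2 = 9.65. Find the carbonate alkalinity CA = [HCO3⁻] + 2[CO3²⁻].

CA = 1.87 mmol/kg

CA = [HCO3⁻] + 2[CO3²⁻] = (α₁ + 2α₂)·DIC
At pH 8.25: [H⁺]/K1 = 10^-2.05 = 0.0089125, K2/[H⁺] = 10^-1.40 = 0.039811
α₁ = 1/(1 + 0.0089125 + 0.039811) = 1/1.0487 = 0.9535; α₂ = α₁·K2/[H⁺] = 0.03796
α₁ + 2α₂ = 1.0295
CA = 1.0295 × 1.82 = 1.87 mmol/kg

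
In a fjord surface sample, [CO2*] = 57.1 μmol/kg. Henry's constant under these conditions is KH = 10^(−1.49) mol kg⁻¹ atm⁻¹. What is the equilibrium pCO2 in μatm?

pCO2 = 1760 μatm

KH = 10^(−1.49) = 3.236×10^-2 mol kg⁻¹ atm⁻¹
pCO2 = [CO2*]/KH = 57.1×10^-6 / 3.236×10^-2 = 1.76×10^-3 atm = 1760 μatm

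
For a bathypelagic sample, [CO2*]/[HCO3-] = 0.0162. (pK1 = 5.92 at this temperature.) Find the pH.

From K1 = [H⁺][HCO3-]/[CO2*]:  pH = pK1 − log₁₀([CO2*]/[HCO3-])
log₁₀(0.0162) = -1.790
pH = 5.92 − (-1.790) = 7.71

pH = 7.71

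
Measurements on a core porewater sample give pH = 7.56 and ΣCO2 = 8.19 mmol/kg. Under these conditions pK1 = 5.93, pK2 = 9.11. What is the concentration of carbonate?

[CO3²⁻] = 0.219 mmol/kg

α₂ = 1 / (1 + [H⁺]/K2 + [H⁺]²/(K1K2)) = 1 / (1 + 10^+1.55 + 10^-0.08)
   = 1 / (1 + 35.481 + 0.83176) = 1/37.313 = 0.02680
[CO3²⁻] = α₂ × DIC = 0.02680 × 8.19 = 0.219 mmol/kg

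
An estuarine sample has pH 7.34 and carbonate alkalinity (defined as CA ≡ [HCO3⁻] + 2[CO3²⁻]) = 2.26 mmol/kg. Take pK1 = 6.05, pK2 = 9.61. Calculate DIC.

CA = [HCO3⁻] + 2[CO3²⁻] = (α₁ + 2α₂)·DIC
At pH 7.34: [H⁺]/K1 = 10^-1.29 = 0.051286, K2/[H⁺] = 10^-2.27 = 0.0053703
α₁ = 1/(1 + 0.051286 + 0.0053703) = 1/1.0567 = 0.9464; α₂ = α₁·K2/[H⁺] = 0.005082
α₁ + 2α₂ = 0.9565
DIC = CA / (α₁ + 2α₂) = 2.26 / 0.9565 = 2.36 mmol/kg

DIC = 2.36 mmol/kg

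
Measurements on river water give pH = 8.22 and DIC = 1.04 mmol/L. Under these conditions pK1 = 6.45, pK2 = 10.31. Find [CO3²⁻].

[CO3²⁻] = 8.25 μmol/L

α₂ = 1 / (1 + [H⁺]/K2 + [H⁺]²/(K1K2)) = 1 / (1 + 10^+2.09 + 10^+0.32)
   = 1 / (1 + 123.03 + 2.0893) = 1/126.12 = 0.007929
[CO3²⁻] = α₂ × DIC = 0.007929 × 1.04 = 0.00825 mmol/L = 8.25 μmol/L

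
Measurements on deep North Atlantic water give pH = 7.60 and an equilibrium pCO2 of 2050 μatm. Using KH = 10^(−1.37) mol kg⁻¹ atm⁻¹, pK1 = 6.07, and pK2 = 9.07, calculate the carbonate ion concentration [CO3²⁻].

[CO2*] = KH · pCO2 = 10^(−1.37) × 2050×10^-6 = 8.745×10^-5 mol/kg
α₀ = 1/(1 + K1/[H⁺] + K1K2/[H⁺]²) = 1/(1 + 10^+1.53 + 10^+0.06) = 0.02775
DIC = [CO2*]/α₀ = 8.745×10^-5 / 0.02775 = 3.151 mmol/kg
[CO3²⁻] = α₂·DIC; α₂ = 0.03186, so [CO3²⁻] = 0.03186 × 3.151 = 0.100 mmol/kg

[CO3²⁻] = 0.100 mmol/kg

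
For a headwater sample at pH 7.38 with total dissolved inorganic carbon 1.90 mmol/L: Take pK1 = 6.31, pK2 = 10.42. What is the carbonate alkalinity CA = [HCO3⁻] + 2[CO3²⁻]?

CA = [HCO3⁻] + 2[CO3²⁻] = (α₁ + 2α₂)·DIC
At pH 7.38: [H⁺]/K1 = 10^-1.07 = 0.085114, K2/[H⁺] = 10^-3.04 = 0.00091201
α₁ = 1/(1 + 0.085114 + 0.00091201) = 1/1.0860 = 0.9208; α₂ = α₁·K2/[H⁺] = 0.0008398
α₁ + 2α₂ = 0.9225
CA = 0.9225 × 1.90 = 1.75 mmol/L

CA = 1.75 mmol/L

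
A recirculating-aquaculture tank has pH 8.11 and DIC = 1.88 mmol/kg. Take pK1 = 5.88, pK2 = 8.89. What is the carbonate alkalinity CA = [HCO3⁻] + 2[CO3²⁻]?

CA = [HCO3⁻] + 2[CO3²⁻] = (α₁ + 2α₂)·DIC
At pH 8.11: [H⁺]/K1 = 10^-2.23 = 0.0058884, K2/[H⁺] = 10^-0.78 = 0.16596
α₁ = 1/(1 + 0.0058884 + 0.16596) = 1/1.1718 = 0.8534; α₂ = α₁·K2/[H⁺] = 0.1416
α₁ + 2α₂ = 1.1366
CA = 1.1366 × 1.88 = 2.14 mmol/kg

CA = 2.14 mmol/kg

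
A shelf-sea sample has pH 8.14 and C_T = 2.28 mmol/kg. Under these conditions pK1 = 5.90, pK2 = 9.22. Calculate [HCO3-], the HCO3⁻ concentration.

α₁ = 1 / (1 + [H⁺]/K1 + K2/[H⁺]) = 1 / (1 + 10^-2.24 + 10^-1.08)
   = 1 / (1 + 0.0057544 + 0.083176) = 1/1.0889 = 0.9183
[HCO3⁻] = α₁ × DIC = 0.9183 × 2.28 = 2.09 mmol/kg

[HCO3⁻] = 2.09 mmol/kg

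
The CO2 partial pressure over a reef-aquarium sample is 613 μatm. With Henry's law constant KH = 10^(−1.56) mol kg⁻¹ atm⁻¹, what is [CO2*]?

KH = 10^(−1.56) = 2.754×10^-2 mol kg⁻¹ atm⁻¹
[CO2*] = KH · pCO2 = 2.754×10^-2 × 613×10^-6 atm = 1.69×10^-5 mol/kg

[CO2*] = 16.9 μmol/kg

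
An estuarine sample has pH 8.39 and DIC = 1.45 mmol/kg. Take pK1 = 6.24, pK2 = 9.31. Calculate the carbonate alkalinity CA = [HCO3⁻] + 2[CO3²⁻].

CA = [HCO3⁻] + 2[CO3²⁻] = (α₁ + 2α₂)·DIC
At pH 8.39: [H⁺]/K1 = 10^-2.15 = 0.0070795, K2/[H⁺] = 10^-0.92 = 0.12023
α₁ = 1/(1 + 0.0070795 + 0.12023) = 1/1.1273 = 0.8871; α₂ = α₁·K2/[H⁺] = 0.1066
α₁ + 2α₂ = 1.1004
CA = 1.1004 × 1.45 = 1.60 mmol/kg

CA = 1.60 mmol/kg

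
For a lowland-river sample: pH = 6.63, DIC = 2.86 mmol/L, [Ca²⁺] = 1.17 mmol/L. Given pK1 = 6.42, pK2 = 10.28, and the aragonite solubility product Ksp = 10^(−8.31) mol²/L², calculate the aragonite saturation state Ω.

α₂ = 1 / (1 + [H⁺]/K2 + [H⁺]²/(K1K2)) = 1 / (1 + 10^+3.65 + 10^+3.44)
   = 1 / (1 + 4466.8 + 2754.2) = 1/7222.1 = 0.0001385
[CO3²⁻] = α₂ × DIC = 0.0001385 × 2.86 = 0.0003960 mmol/L = 0.3960 μmol/L
Ksp = 10^(−8.31) = 4.898×10^-9
Ω = [Ca²⁺][CO3²⁻]/Ksp = (1.17×10^-3)(3.960×10^-7) / 4.898×10^-9 = 0.0946

Ω = 0.0946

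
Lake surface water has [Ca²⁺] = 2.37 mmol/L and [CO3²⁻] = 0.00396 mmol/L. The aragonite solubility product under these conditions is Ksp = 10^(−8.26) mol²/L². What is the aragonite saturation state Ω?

Ksp = 10^(−8.26) = 5.495×10^-9
Ω = [Ca²⁺][CO3²⁻]/Ksp = (2.37×10^-3)(0.00396×10^-3) / 5.495×10^-9 = 1.71

Ω = 1.71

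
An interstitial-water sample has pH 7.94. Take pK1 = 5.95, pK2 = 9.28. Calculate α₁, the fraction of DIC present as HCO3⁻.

α₁ = 1 / (1 + [H⁺]/K1 + K2/[H⁺]) = 1 / (1 + 10^-1.99 + 10^-1.34)
   = 1 / (1 + 0.010233 + 0.045709) = 1/1.0559 = 0.9470

α₁ = 0.947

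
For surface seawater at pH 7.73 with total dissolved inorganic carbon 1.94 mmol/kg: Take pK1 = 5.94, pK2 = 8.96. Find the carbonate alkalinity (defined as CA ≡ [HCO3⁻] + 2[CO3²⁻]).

CA = 2.02 mmol/kg

CA = [HCO3⁻] + 2[CO3²⁻] = (α₁ + 2α₂)·DIC
At pH 7.73: [H⁺]/K1 = 10^-1.79 = 0.016218, K2/[H⁺] = 10^-1.23 = 0.058884
α₁ = 1/(1 + 0.016218 + 0.058884) = 1/1.0751 = 0.9301; α₂ = α₁·K2/[H⁺] = 0.05477
α₁ + 2α₂ = 1.0397
CA = 1.0397 × 1.94 = 2.02 mmol/kg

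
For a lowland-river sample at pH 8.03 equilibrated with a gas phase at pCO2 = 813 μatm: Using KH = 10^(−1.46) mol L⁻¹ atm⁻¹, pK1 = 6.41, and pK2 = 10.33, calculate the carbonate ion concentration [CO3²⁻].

[CO3²⁻] = 5.89 μmol/L

[CO2*] = KH · pCO2 = 10^(−1.46) × 813×10^-6 = 2.819×10^-5 mol/L
α₀ = 1/(1 + K1/[H⁺] + K1K2/[H⁺]²) = 1/(1 + 10^+1.62 + 10^-0.68) = 0.02331
DIC = [CO2*]/α₀ = 2.819×10^-5 / 0.02331 = 1.209 mmol/L
[CO3²⁻] = α₂·DIC; α₂ = 0.004871, so [CO3²⁻] = 0.004871 × 1.209 = 0.00589 mmol/L = 5.89 μmol/L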